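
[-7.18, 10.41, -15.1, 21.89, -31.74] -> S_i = -7.18*(-1.45)^i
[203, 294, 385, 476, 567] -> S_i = 203 + 91*i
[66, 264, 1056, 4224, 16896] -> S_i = 66*4^i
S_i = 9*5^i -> [9, 45, 225, 1125, 5625]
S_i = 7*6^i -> [7, 42, 252, 1512, 9072]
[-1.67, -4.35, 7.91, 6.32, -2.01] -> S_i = Random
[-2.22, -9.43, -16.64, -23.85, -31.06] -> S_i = -2.22 + -7.21*i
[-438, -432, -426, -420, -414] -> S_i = -438 + 6*i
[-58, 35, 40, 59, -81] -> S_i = Random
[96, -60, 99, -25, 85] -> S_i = Random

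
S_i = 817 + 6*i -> [817, 823, 829, 835, 841]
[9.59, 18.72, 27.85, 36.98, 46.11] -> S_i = 9.59 + 9.13*i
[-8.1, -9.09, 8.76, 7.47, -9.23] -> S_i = Random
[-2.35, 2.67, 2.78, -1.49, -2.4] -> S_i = Random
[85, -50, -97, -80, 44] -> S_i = Random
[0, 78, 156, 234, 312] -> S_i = 0 + 78*i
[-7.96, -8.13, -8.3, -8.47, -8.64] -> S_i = -7.96 + -0.17*i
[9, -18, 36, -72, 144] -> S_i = 9*-2^i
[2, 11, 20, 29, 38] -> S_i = 2 + 9*i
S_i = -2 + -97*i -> [-2, -99, -196, -293, -390]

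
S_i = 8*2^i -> [8, 16, 32, 64, 128]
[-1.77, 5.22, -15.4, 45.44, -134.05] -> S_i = -1.77*(-2.95)^i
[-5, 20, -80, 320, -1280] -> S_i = -5*-4^i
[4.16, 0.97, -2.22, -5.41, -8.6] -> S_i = 4.16 + -3.19*i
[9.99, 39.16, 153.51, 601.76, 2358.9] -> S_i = 9.99*3.92^i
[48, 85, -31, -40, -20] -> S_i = Random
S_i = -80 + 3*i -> [-80, -77, -74, -71, -68]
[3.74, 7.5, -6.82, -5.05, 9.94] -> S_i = Random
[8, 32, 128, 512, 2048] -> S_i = 8*4^i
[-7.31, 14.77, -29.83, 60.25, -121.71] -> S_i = -7.31*(-2.02)^i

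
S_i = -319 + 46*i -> [-319, -273, -227, -181, -135]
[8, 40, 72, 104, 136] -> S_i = 8 + 32*i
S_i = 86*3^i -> [86, 258, 774, 2322, 6966]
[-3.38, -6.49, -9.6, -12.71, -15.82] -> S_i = -3.38 + -3.11*i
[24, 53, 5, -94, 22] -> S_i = Random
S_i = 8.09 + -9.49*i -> [8.09, -1.4, -10.89, -20.38, -29.87]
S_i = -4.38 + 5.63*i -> [-4.38, 1.25, 6.88, 12.51, 18.14]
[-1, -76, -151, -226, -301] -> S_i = -1 + -75*i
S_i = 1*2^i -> [1, 2, 4, 8, 16]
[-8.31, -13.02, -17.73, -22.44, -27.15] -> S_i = -8.31 + -4.71*i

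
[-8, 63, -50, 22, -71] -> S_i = Random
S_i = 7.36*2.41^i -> [7.36, 17.74, 42.75, 103.02, 248.28]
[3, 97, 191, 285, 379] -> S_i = 3 + 94*i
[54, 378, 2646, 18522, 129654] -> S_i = 54*7^i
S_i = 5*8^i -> [5, 40, 320, 2560, 20480]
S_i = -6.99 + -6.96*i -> [-6.99, -13.95, -20.91, -27.87, -34.83]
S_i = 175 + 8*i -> [175, 183, 191, 199, 207]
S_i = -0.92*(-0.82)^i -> [-0.92, 0.75, -0.62, 0.51, -0.42]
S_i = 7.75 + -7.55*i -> [7.75, 0.2, -7.35, -14.9, -22.45]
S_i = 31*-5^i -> [31, -155, 775, -3875, 19375]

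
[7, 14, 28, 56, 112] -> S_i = 7*2^i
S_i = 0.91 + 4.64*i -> [0.91, 5.55, 10.19, 14.83, 19.47]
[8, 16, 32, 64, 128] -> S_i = 8*2^i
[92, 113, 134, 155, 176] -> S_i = 92 + 21*i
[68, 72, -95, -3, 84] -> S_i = Random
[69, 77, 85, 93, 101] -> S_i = 69 + 8*i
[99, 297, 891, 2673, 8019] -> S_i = 99*3^i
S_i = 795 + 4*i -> [795, 799, 803, 807, 811]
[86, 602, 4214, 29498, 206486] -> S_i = 86*7^i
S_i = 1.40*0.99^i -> [1.4, 1.39, 1.37, 1.36, 1.34]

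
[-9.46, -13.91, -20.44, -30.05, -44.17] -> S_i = -9.46*1.47^i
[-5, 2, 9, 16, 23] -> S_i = -5 + 7*i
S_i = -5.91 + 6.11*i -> [-5.91, 0.2, 6.31, 12.42, 18.53]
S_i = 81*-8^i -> [81, -648, 5184, -41472, 331776]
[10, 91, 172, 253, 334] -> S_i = 10 + 81*i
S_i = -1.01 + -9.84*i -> [-1.01, -10.85, -20.69, -30.53, -40.37]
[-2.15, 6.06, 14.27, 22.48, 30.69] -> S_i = -2.15 + 8.21*i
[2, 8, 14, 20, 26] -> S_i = 2 + 6*i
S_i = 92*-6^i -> [92, -552, 3312, -19872, 119232]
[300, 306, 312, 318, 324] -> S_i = 300 + 6*i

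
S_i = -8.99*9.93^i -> [-8.99, -89.27, -886.46, -8802.53, -87409.11]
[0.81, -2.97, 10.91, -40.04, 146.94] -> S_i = 0.81*(-3.67)^i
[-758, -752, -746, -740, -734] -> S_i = -758 + 6*i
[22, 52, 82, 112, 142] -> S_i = 22 + 30*i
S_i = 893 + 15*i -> [893, 908, 923, 938, 953]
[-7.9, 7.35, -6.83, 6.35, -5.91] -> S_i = -7.90*(-0.93)^i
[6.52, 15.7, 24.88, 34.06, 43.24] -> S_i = 6.52 + 9.18*i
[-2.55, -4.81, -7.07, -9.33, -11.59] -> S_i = -2.55 + -2.26*i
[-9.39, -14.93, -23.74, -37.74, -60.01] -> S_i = -9.39*1.59^i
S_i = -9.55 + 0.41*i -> [-9.55, -9.14, -8.73, -8.32, -7.91]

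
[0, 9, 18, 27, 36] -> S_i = 0 + 9*i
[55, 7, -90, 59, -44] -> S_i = Random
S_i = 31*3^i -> [31, 93, 279, 837, 2511]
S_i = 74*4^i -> [74, 296, 1184, 4736, 18944]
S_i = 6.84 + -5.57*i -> [6.84, 1.27, -4.3, -9.87, -15.44]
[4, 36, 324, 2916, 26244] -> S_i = 4*9^i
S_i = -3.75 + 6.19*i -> [-3.75, 2.44, 8.63, 14.82, 21.01]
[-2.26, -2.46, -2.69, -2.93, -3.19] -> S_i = -2.26*1.09^i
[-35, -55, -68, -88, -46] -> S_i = Random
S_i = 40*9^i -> [40, 360, 3240, 29160, 262440]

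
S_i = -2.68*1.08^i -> [-2.68, -2.89, -3.13, -3.38, -3.65]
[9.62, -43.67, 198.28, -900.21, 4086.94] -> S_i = 9.62*(-4.54)^i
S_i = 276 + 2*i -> [276, 278, 280, 282, 284]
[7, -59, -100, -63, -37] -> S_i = Random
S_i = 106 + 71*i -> [106, 177, 248, 319, 390]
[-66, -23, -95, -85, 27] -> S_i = Random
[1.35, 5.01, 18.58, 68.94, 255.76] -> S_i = 1.35*3.71^i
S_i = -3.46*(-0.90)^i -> [-3.46, 3.11, -2.8, 2.52, -2.27]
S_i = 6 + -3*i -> [6, 3, 0, -3, -6]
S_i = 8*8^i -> [8, 64, 512, 4096, 32768]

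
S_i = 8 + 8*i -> [8, 16, 24, 32, 40]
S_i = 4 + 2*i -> [4, 6, 8, 10, 12]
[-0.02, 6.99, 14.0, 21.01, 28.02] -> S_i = -0.02 + 7.01*i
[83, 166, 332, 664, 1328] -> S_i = 83*2^i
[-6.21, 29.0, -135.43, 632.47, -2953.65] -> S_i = -6.21*(-4.67)^i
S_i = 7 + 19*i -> [7, 26, 45, 64, 83]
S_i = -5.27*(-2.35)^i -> [-5.27, 12.38, -29.1, 68.39, -160.72]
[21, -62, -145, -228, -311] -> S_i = 21 + -83*i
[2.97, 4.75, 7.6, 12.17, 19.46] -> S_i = 2.97*1.60^i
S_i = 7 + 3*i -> [7, 10, 13, 16, 19]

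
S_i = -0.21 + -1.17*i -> [-0.21, -1.38, -2.55, -3.72, -4.89]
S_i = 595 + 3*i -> [595, 598, 601, 604, 607]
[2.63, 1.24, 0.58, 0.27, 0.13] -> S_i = 2.63*0.47^i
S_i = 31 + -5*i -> [31, 26, 21, 16, 11]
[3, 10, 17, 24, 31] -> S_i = 3 + 7*i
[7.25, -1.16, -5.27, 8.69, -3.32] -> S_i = Random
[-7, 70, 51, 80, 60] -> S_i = Random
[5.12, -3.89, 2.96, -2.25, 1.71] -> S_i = 5.12*(-0.76)^i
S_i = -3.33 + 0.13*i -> [-3.33, -3.2, -3.07, -2.94, -2.81]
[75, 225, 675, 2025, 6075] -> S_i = 75*3^i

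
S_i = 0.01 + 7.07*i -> [0.01, 7.08, 14.15, 21.22, 28.29]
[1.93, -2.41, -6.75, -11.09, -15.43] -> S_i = 1.93 + -4.34*i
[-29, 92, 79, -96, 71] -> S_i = Random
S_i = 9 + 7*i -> [9, 16, 23, 30, 37]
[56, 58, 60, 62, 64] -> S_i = 56 + 2*i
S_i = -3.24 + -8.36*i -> [-3.24, -11.6, -19.96, -28.32, -36.68]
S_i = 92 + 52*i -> [92, 144, 196, 248, 300]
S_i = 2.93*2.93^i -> [2.93, 8.58, 25.15, 73.7, 215.94]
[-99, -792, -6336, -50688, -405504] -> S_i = -99*8^i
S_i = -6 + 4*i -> [-6, -2, 2, 6, 10]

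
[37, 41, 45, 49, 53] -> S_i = 37 + 4*i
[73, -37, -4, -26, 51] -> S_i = Random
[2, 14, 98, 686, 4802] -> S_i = 2*7^i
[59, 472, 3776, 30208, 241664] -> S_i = 59*8^i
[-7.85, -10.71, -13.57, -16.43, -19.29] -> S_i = -7.85 + -2.86*i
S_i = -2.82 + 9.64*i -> [-2.82, 6.82, 16.46, 26.1, 35.74]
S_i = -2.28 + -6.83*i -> [-2.28, -9.11, -15.94, -22.77, -29.6]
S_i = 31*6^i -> [31, 186, 1116, 6696, 40176]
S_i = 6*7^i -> [6, 42, 294, 2058, 14406]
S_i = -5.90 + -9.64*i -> [-5.9, -15.54, -25.18, -34.82, -44.46]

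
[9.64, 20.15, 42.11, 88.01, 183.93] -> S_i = 9.64*2.09^i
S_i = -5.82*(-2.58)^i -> [-5.82, 15.02, -38.74, 99.95, -257.87]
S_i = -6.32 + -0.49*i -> [-6.32, -6.81, -7.3, -7.79, -8.28]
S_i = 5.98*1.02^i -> [5.98, 6.1, 6.22, 6.35, 6.47]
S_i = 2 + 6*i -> [2, 8, 14, 20, 26]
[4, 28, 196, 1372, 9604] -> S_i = 4*7^i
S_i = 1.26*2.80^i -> [1.26, 3.53, 9.88, 27.66, 77.45]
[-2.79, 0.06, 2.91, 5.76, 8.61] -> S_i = -2.79 + 2.85*i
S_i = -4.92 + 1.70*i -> [-4.92, -3.22, -1.52, 0.18, 1.88]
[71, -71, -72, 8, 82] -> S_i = Random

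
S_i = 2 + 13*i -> [2, 15, 28, 41, 54]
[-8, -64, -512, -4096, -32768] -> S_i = -8*8^i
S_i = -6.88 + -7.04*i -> [-6.88, -13.92, -20.96, -28.0, -35.04]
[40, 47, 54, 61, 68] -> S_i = 40 + 7*i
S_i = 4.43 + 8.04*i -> [4.43, 12.47, 20.51, 28.55, 36.59]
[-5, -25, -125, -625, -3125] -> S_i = -5*5^i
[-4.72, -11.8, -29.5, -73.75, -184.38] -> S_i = -4.72*2.50^i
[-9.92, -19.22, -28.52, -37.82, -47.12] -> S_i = -9.92 + -9.30*i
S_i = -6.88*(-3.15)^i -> [-6.88, 21.67, -68.27, 215.04, -677.38]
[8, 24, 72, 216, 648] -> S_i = 8*3^i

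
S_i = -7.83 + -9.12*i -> [-7.83, -16.95, -26.07, -35.19, -44.31]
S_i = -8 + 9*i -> [-8, 1, 10, 19, 28]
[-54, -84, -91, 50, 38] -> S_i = Random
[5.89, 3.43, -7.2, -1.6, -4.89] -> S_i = Random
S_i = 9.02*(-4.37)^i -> [9.02, -39.42, 172.25, -752.75, 3289.52]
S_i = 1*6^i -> [1, 6, 36, 216, 1296]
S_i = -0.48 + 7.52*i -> [-0.48, 7.04, 14.56, 22.08, 29.6]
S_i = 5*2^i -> [5, 10, 20, 40, 80]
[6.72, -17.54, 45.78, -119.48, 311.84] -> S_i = 6.72*(-2.61)^i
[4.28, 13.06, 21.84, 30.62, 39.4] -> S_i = 4.28 + 8.78*i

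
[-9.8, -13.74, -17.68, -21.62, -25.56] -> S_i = -9.80 + -3.94*i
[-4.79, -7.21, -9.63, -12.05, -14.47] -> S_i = -4.79 + -2.42*i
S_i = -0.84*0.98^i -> [-0.84, -0.82, -0.81, -0.79, -0.77]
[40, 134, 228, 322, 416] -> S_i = 40 + 94*i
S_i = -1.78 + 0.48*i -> [-1.78, -1.3, -0.82, -0.34, 0.14]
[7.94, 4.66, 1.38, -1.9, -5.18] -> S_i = 7.94 + -3.28*i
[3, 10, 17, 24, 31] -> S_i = 3 + 7*i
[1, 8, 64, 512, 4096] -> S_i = 1*8^i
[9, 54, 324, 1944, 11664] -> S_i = 9*6^i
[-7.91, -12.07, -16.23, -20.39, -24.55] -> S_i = -7.91 + -4.16*i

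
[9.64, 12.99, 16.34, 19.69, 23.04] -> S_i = 9.64 + 3.35*i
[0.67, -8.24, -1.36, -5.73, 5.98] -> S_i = Random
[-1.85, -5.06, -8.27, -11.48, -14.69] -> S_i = -1.85 + -3.21*i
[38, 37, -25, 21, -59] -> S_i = Random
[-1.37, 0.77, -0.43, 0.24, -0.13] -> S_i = -1.37*(-0.56)^i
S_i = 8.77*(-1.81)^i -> [8.77, -15.87, 28.73, -52.0, 94.13]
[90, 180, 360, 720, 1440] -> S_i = 90*2^i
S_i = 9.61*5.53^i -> [9.61, 53.14, 293.88, 1625.17, 8987.19]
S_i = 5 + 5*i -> [5, 10, 15, 20, 25]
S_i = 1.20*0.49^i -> [1.2, 0.59, 0.29, 0.14, 0.07]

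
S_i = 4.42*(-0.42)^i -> [4.42, -1.86, 0.78, -0.33, 0.14]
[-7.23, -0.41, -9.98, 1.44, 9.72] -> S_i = Random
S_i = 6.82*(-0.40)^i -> [6.82, -2.73, 1.09, -0.44, 0.17]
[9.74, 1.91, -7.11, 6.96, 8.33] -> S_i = Random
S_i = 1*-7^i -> [1, -7, 49, -343, 2401]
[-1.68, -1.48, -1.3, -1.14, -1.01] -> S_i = -1.68*0.88^i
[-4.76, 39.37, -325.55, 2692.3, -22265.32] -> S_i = -4.76*(-8.27)^i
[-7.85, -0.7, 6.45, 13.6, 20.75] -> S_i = -7.85 + 7.15*i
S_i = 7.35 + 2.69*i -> [7.35, 10.04, 12.73, 15.42, 18.11]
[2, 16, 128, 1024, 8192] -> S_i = 2*8^i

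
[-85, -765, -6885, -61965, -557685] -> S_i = -85*9^i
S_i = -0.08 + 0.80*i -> [-0.08, 0.72, 1.52, 2.32, 3.12]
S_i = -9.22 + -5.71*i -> [-9.22, -14.93, -20.64, -26.35, -32.06]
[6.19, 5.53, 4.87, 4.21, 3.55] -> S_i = 6.19 + -0.66*i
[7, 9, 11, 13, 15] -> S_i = 7 + 2*i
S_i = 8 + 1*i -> [8, 9, 10, 11, 12]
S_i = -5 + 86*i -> [-5, 81, 167, 253, 339]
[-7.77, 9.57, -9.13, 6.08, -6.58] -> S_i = Random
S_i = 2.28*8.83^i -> [2.28, 20.13, 177.77, 1569.7, 13860.46]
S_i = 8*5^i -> [8, 40, 200, 1000, 5000]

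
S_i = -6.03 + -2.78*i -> [-6.03, -8.81, -11.59, -14.37, -17.15]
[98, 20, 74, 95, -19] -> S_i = Random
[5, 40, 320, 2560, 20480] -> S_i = 5*8^i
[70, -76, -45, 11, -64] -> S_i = Random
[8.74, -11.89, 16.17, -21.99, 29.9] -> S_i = 8.74*(-1.36)^i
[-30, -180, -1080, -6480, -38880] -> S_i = -30*6^i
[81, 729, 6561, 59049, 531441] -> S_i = 81*9^i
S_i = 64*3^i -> [64, 192, 576, 1728, 5184]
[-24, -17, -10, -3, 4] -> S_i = -24 + 7*i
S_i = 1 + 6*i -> [1, 7, 13, 19, 25]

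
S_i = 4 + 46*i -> [4, 50, 96, 142, 188]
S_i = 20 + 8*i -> [20, 28, 36, 44, 52]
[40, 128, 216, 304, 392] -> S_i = 40 + 88*i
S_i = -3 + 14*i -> [-3, 11, 25, 39, 53]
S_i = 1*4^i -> [1, 4, 16, 64, 256]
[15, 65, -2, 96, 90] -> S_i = Random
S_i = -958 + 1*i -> [-958, -957, -956, -955, -954]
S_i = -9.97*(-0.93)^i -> [-9.97, 9.27, -8.62, 8.02, -7.46]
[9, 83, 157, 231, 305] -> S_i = 9 + 74*i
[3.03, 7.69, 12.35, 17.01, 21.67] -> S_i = 3.03 + 4.66*i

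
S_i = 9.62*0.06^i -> [9.62, 0.58, 0.03, 0.0, 0.0]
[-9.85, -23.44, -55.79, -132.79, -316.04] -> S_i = -9.85*2.38^i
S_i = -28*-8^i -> [-28, 224, -1792, 14336, -114688]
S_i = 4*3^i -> [4, 12, 36, 108, 324]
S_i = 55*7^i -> [55, 385, 2695, 18865, 132055]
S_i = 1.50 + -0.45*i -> [1.5, 1.05, 0.6, 0.15, -0.3]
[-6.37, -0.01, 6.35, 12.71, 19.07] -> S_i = -6.37 + 6.36*i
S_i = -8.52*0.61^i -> [-8.52, -5.2, -3.17, -1.93, -1.18]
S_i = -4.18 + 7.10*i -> [-4.18, 2.92, 10.02, 17.12, 24.22]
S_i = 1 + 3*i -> [1, 4, 7, 10, 13]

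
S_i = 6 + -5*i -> [6, 1, -4, -9, -14]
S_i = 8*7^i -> [8, 56, 392, 2744, 19208]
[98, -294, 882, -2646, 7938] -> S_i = 98*-3^i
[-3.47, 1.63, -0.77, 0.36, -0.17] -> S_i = -3.47*(-0.47)^i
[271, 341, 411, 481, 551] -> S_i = 271 + 70*i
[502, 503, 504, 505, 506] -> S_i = 502 + 1*i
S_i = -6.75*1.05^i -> [-6.75, -7.09, -7.44, -7.81, -8.2]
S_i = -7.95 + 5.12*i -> [-7.95, -2.83, 2.29, 7.41, 12.53]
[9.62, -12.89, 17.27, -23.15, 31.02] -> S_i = 9.62*(-1.34)^i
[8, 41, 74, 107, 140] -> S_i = 8 + 33*i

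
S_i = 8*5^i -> [8, 40, 200, 1000, 5000]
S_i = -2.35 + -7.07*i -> [-2.35, -9.42, -16.49, -23.56, -30.63]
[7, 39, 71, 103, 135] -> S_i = 7 + 32*i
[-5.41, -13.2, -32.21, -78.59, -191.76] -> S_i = -5.41*2.44^i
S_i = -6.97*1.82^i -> [-6.97, -12.69, -23.09, -42.02, -76.47]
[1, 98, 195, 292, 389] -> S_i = 1 + 97*i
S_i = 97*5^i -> [97, 485, 2425, 12125, 60625]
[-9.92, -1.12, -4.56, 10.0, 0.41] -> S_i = Random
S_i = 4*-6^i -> [4, -24, 144, -864, 5184]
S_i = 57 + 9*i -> [57, 66, 75, 84, 93]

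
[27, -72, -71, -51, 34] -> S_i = Random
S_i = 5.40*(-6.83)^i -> [5.4, -36.88, 251.9, -1720.5, 11751.05]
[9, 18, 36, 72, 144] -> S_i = 9*2^i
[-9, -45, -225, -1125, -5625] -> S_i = -9*5^i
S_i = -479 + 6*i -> [-479, -473, -467, -461, -455]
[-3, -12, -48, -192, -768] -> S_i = -3*4^i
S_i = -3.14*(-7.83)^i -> [-3.14, 24.59, -192.51, 1507.35, -11802.57]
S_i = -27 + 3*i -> [-27, -24, -21, -18, -15]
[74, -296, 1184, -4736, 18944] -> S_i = 74*-4^i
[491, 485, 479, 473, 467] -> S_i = 491 + -6*i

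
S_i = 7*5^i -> [7, 35, 175, 875, 4375]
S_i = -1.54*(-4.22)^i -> [-1.54, 6.5, -27.42, 115.73, -488.39]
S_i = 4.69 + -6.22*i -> [4.69, -1.53, -7.75, -13.97, -20.19]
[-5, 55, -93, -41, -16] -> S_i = Random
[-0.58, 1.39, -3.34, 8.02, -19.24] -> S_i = -0.58*(-2.40)^i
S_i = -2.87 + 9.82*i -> [-2.87, 6.95, 16.77, 26.59, 36.41]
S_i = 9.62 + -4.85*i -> [9.62, 4.77, -0.08, -4.93, -9.78]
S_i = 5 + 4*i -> [5, 9, 13, 17, 21]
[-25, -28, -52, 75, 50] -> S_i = Random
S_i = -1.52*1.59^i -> [-1.52, -2.42, -3.84, -6.11, -9.71]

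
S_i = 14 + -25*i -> [14, -11, -36, -61, -86]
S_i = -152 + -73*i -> [-152, -225, -298, -371, -444]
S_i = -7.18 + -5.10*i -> [-7.18, -12.28, -17.38, -22.48, -27.58]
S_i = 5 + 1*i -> [5, 6, 7, 8, 9]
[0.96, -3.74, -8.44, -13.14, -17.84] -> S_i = 0.96 + -4.70*i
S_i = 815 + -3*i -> [815, 812, 809, 806, 803]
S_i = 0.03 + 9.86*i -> [0.03, 9.89, 19.75, 29.61, 39.47]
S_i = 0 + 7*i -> [0, 7, 14, 21, 28]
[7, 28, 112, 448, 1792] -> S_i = 7*4^i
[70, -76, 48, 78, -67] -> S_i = Random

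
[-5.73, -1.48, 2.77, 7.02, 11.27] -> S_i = -5.73 + 4.25*i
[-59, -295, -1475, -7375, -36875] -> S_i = -59*5^i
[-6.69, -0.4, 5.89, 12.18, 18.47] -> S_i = -6.69 + 6.29*i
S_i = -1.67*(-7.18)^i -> [-1.67, 11.99, -86.09, 618.14, -4438.28]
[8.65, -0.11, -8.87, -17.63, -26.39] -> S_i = 8.65 + -8.76*i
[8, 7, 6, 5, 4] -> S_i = 8 + -1*i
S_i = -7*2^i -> [-7, -14, -28, -56, -112]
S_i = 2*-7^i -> [2, -14, 98, -686, 4802]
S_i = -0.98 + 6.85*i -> [-0.98, 5.87, 12.72, 19.57, 26.42]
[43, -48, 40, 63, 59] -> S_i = Random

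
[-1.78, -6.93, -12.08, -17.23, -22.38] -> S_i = -1.78 + -5.15*i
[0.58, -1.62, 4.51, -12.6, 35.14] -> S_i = 0.58*(-2.79)^i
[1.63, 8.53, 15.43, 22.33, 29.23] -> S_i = 1.63 + 6.90*i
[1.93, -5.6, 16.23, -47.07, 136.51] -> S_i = 1.93*(-2.90)^i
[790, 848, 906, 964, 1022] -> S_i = 790 + 58*i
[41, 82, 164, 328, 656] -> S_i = 41*2^i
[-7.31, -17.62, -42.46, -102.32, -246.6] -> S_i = -7.31*2.41^i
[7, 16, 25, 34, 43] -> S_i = 7 + 9*i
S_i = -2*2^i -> [-2, -4, -8, -16, -32]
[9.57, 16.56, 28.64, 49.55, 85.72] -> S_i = 9.57*1.73^i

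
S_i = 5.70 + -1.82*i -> [5.7, 3.88, 2.06, 0.24, -1.58]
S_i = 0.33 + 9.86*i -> [0.33, 10.19, 20.05, 29.91, 39.77]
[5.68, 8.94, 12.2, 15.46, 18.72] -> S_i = 5.68 + 3.26*i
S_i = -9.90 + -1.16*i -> [-9.9, -11.06, -12.22, -13.38, -14.54]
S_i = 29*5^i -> [29, 145, 725, 3625, 18125]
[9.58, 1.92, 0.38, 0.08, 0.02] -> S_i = 9.58*0.20^i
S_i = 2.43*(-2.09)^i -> [2.43, -5.08, 10.61, -22.18, 46.37]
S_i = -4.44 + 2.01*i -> [-4.44, -2.43, -0.42, 1.59, 3.6]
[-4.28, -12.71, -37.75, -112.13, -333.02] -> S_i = -4.28*2.97^i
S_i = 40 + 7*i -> [40, 47, 54, 61, 68]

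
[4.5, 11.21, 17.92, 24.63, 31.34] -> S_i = 4.50 + 6.71*i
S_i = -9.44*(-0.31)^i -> [-9.44, 2.93, -0.91, 0.28, -0.09]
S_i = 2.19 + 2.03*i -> [2.19, 4.22, 6.25, 8.28, 10.31]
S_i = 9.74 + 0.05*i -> [9.74, 9.79, 9.84, 9.89, 9.94]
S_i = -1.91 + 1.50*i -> [-1.91, -0.41, 1.09, 2.59, 4.09]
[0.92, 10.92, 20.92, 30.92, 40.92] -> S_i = 0.92 + 10.00*i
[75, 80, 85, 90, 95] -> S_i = 75 + 5*i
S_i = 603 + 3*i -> [603, 606, 609, 612, 615]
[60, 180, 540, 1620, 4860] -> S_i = 60*3^i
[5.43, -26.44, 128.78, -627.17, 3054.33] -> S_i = 5.43*(-4.87)^i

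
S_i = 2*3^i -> [2, 6, 18, 54, 162]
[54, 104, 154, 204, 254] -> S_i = 54 + 50*i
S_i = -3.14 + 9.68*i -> [-3.14, 6.54, 16.22, 25.9, 35.58]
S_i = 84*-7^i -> [84, -588, 4116, -28812, 201684]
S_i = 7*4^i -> [7, 28, 112, 448, 1792]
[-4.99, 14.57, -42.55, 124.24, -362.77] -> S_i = -4.99*(-2.92)^i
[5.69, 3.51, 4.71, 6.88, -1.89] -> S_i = Random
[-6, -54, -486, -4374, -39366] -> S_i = -6*9^i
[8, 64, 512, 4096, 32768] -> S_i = 8*8^i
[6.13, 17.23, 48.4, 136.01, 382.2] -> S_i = 6.13*2.81^i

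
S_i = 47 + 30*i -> [47, 77, 107, 137, 167]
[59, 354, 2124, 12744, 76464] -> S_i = 59*6^i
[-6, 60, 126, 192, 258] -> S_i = -6 + 66*i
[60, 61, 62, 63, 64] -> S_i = 60 + 1*i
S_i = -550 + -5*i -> [-550, -555, -560, -565, -570]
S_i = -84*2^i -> [-84, -168, -336, -672, -1344]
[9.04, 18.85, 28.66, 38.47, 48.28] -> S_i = 9.04 + 9.81*i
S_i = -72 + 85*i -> [-72, 13, 98, 183, 268]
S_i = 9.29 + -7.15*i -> [9.29, 2.14, -5.01, -12.16, -19.31]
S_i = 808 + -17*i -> [808, 791, 774, 757, 740]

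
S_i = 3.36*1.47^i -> [3.36, 4.94, 7.26, 10.67, 15.69]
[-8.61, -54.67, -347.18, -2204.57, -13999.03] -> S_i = -8.61*6.35^i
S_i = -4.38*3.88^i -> [-4.38, -16.99, -65.94, -255.84, -992.66]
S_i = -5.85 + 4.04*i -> [-5.85, -1.81, 2.23, 6.27, 10.31]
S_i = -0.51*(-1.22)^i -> [-0.51, 0.62, -0.76, 0.93, -1.13]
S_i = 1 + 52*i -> [1, 53, 105, 157, 209]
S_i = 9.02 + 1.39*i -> [9.02, 10.41, 11.8, 13.19, 14.58]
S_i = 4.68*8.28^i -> [4.68, 38.75, 320.85, 2656.67, 21997.19]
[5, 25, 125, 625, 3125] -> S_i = 5*5^i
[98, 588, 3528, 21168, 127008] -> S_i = 98*6^i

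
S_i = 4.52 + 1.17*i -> [4.52, 5.69, 6.86, 8.03, 9.2]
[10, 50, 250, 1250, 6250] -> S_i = 10*5^i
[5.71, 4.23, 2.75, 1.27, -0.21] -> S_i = 5.71 + -1.48*i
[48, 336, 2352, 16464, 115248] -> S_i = 48*7^i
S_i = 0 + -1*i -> [0, -1, -2, -3, -4]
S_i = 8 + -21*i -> [8, -13, -34, -55, -76]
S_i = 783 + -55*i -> [783, 728, 673, 618, 563]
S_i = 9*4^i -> [9, 36, 144, 576, 2304]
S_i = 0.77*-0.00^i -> [0.77, -0.0, 0.0, -0.0, 0.0]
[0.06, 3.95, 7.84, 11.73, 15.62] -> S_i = 0.06 + 3.89*i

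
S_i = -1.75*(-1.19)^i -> [-1.75, 2.08, -2.48, 2.95, -3.51]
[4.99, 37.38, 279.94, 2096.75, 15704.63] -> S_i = 4.99*7.49^i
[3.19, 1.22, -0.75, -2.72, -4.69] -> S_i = 3.19 + -1.97*i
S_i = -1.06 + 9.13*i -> [-1.06, 8.07, 17.2, 26.33, 35.46]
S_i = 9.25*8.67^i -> [9.25, 80.2, 695.31, 6028.36, 52265.86]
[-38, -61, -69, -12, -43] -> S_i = Random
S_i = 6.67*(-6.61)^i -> [6.67, -44.09, 291.43, -1926.33, 12733.03]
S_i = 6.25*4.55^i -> [6.25, 28.44, 129.39, 588.73, 2678.71]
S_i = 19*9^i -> [19, 171, 1539, 13851, 124659]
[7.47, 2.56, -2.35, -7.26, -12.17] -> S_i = 7.47 + -4.91*i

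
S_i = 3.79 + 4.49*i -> [3.79, 8.28, 12.77, 17.26, 21.75]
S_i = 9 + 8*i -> [9, 17, 25, 33, 41]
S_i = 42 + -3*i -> [42, 39, 36, 33, 30]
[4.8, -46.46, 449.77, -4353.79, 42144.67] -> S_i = 4.80*(-9.68)^i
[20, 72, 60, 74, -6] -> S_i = Random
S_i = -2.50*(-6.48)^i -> [-2.5, 16.2, -104.98, 680.24, -4407.98]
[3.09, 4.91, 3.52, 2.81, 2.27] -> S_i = Random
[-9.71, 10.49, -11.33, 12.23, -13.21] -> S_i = -9.71*(-1.08)^i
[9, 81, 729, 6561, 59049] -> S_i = 9*9^i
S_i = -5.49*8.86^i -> [-5.49, -48.64, -430.96, -3818.33, -33830.41]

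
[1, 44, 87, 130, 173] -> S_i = 1 + 43*i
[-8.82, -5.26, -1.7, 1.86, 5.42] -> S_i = -8.82 + 3.56*i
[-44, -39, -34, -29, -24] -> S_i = -44 + 5*i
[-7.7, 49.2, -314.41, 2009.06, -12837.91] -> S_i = -7.70*(-6.39)^i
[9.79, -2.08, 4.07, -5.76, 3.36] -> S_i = Random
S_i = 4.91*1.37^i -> [4.91, 6.73, 9.22, 12.63, 17.3]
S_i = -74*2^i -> [-74, -148, -296, -592, -1184]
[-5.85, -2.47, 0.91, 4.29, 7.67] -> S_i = -5.85 + 3.38*i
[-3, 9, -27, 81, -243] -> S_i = -3*-3^i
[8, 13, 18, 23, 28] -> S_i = 8 + 5*i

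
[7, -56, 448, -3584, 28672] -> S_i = 7*-8^i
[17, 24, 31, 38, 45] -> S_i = 17 + 7*i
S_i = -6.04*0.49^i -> [-6.04, -2.96, -1.45, -0.71, -0.35]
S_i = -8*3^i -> [-8, -24, -72, -216, -648]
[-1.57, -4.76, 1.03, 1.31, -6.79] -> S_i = Random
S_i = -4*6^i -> [-4, -24, -144, -864, -5184]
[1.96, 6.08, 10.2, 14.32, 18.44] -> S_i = 1.96 + 4.12*i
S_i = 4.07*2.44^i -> [4.07, 9.93, 24.23, 59.12, 144.26]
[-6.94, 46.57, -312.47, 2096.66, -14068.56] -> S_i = -6.94*(-6.71)^i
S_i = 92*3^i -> [92, 276, 828, 2484, 7452]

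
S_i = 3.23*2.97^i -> [3.23, 9.59, 28.49, 84.62, 251.32]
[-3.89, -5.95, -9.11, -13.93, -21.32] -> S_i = -3.89*1.53^i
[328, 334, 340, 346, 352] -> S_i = 328 + 6*i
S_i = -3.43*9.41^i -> [-3.43, -32.28, -303.72, -2858.01, -26893.83]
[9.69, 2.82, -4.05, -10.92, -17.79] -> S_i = 9.69 + -6.87*i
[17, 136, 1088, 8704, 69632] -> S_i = 17*8^i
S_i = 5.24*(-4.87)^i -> [5.24, -25.52, 124.28, -605.23, 2947.45]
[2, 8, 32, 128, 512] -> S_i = 2*4^i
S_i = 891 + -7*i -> [891, 884, 877, 870, 863]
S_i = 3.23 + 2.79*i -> [3.23, 6.02, 8.81, 11.6, 14.39]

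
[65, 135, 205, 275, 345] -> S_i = 65 + 70*i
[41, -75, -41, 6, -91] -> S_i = Random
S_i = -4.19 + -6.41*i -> [-4.19, -10.6, -17.01, -23.42, -29.83]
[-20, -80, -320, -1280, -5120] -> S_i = -20*4^i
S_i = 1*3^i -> [1, 3, 9, 27, 81]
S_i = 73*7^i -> [73, 511, 3577, 25039, 175273]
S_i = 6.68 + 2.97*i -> [6.68, 9.65, 12.62, 15.59, 18.56]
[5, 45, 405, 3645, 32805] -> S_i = 5*9^i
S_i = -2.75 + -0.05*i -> [-2.75, -2.8, -2.85, -2.9, -2.95]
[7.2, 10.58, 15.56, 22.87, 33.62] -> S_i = 7.20*1.47^i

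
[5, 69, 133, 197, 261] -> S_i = 5 + 64*i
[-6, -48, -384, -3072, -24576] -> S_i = -6*8^i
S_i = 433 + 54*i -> [433, 487, 541, 595, 649]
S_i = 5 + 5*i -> [5, 10, 15, 20, 25]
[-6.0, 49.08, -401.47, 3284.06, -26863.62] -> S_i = -6.00*(-8.18)^i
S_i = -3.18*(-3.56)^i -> [-3.18, 11.32, -40.3, 143.48, -510.77]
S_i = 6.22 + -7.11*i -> [6.22, -0.89, -8.0, -15.11, -22.22]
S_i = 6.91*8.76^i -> [6.91, 60.53, 530.26, 4645.05, 40690.64]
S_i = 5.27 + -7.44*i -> [5.27, -2.17, -9.61, -17.05, -24.49]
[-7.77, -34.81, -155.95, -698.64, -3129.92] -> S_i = -7.77*4.48^i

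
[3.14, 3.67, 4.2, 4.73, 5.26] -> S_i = 3.14 + 0.53*i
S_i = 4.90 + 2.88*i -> [4.9, 7.78, 10.66, 13.54, 16.42]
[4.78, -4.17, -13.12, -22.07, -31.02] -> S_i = 4.78 + -8.95*i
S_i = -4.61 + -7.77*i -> [-4.61, -12.38, -20.15, -27.92, -35.69]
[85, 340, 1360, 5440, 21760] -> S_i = 85*4^i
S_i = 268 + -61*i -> [268, 207, 146, 85, 24]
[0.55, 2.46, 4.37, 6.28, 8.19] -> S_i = 0.55 + 1.91*i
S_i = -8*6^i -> [-8, -48, -288, -1728, -10368]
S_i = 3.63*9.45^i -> [3.63, 34.3, 324.17, 3063.39, 28949.02]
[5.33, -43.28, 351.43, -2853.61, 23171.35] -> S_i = 5.33*(-8.12)^i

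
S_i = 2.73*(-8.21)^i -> [2.73, -22.41, 184.01, -1510.75, 12403.24]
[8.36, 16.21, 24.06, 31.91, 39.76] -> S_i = 8.36 + 7.85*i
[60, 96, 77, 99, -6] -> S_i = Random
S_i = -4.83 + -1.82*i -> [-4.83, -6.65, -8.47, -10.29, -12.11]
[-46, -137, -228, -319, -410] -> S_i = -46 + -91*i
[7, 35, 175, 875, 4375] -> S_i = 7*5^i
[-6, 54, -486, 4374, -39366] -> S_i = -6*-9^i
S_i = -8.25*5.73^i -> [-8.25, -47.27, -270.87, -1552.09, -8893.49]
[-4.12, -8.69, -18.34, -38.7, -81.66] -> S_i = -4.12*2.11^i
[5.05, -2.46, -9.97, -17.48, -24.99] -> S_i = 5.05 + -7.51*i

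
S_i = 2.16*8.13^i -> [2.16, 17.56, 142.77, 1160.71, 9436.61]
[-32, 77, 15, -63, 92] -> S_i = Random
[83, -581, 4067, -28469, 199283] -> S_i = 83*-7^i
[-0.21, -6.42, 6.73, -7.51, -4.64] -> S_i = Random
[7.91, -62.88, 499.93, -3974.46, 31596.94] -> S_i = 7.91*(-7.95)^i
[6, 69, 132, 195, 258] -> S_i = 6 + 63*i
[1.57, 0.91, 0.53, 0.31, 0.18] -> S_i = 1.57*0.58^i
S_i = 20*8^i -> [20, 160, 1280, 10240, 81920]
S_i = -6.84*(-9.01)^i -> [-6.84, 61.63, -555.27, 5003.0, -45077.03]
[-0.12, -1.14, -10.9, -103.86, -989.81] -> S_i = -0.12*9.53^i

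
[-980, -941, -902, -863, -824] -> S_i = -980 + 39*i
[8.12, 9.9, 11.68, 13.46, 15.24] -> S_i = 8.12 + 1.78*i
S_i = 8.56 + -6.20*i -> [8.56, 2.36, -3.84, -10.04, -16.24]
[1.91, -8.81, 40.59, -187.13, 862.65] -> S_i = 1.91*(-4.61)^i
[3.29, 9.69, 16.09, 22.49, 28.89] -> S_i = 3.29 + 6.40*i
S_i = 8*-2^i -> [8, -16, 32, -64, 128]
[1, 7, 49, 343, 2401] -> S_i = 1*7^i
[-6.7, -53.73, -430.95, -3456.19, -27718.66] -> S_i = -6.70*8.02^i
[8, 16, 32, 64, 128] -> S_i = 8*2^i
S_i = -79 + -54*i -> [-79, -133, -187, -241, -295]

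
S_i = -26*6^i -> [-26, -156, -936, -5616, -33696]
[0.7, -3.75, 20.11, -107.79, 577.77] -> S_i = 0.70*(-5.36)^i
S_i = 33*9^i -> [33, 297, 2673, 24057, 216513]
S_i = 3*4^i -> [3, 12, 48, 192, 768]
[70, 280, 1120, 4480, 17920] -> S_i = 70*4^i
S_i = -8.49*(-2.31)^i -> [-8.49, 19.61, -45.3, 104.65, -241.74]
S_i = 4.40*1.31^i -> [4.4, 5.76, 7.55, 9.89, 12.96]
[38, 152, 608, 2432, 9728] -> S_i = 38*4^i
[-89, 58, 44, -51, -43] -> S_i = Random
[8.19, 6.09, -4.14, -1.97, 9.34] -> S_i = Random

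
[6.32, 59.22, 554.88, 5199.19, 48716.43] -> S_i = 6.32*9.37^i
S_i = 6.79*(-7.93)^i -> [6.79, -53.84, 426.99, -3386.02, 26851.13]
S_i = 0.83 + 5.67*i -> [0.83, 6.5, 12.17, 17.84, 23.51]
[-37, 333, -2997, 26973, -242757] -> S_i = -37*-9^i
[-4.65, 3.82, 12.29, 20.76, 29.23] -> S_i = -4.65 + 8.47*i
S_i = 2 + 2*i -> [2, 4, 6, 8, 10]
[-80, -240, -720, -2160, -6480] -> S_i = -80*3^i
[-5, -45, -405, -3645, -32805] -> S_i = -5*9^i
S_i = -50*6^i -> [-50, -300, -1800, -10800, -64800]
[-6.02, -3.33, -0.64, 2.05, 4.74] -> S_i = -6.02 + 2.69*i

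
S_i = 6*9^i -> [6, 54, 486, 4374, 39366]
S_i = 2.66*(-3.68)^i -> [2.66, -9.79, 36.02, -132.56, 487.83]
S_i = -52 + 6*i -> [-52, -46, -40, -34, -28]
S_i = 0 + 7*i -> [0, 7, 14, 21, 28]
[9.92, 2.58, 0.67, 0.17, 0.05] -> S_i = 9.92*0.26^i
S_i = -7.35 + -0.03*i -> [-7.35, -7.38, -7.41, -7.44, -7.47]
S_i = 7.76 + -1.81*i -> [7.76, 5.95, 4.14, 2.33, 0.52]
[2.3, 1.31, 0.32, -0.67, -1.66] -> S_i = 2.30 + -0.99*i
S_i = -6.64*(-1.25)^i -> [-6.64, 8.3, -10.38, 12.97, -16.21]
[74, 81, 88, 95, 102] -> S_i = 74 + 7*i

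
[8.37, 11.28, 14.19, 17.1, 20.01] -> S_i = 8.37 + 2.91*i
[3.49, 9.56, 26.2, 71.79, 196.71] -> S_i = 3.49*2.74^i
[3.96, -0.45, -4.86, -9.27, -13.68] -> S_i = 3.96 + -4.41*i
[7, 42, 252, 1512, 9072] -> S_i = 7*6^i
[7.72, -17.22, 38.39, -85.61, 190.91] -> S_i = 7.72*(-2.23)^i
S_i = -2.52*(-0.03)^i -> [-2.52, 0.08, -0.0, 0.0, -0.0]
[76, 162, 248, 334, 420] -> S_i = 76 + 86*i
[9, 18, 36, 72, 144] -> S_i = 9*2^i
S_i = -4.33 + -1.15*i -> [-4.33, -5.48, -6.63, -7.78, -8.93]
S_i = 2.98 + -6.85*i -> [2.98, -3.87, -10.72, -17.57, -24.42]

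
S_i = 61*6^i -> [61, 366, 2196, 13176, 79056]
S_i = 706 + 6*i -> [706, 712, 718, 724, 730]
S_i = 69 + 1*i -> [69, 70, 71, 72, 73]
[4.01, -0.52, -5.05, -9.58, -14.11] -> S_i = 4.01 + -4.53*i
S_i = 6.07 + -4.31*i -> [6.07, 1.76, -2.55, -6.86, -11.17]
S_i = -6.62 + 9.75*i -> [-6.62, 3.13, 12.88, 22.63, 32.38]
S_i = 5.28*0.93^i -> [5.28, 4.91, 4.57, 4.25, 3.95]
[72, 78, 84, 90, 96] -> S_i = 72 + 6*i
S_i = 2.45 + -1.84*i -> [2.45, 0.61, -1.23, -3.07, -4.91]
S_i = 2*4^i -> [2, 8, 32, 128, 512]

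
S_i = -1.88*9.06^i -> [-1.88, -17.03, -154.32, -1398.11, -12666.91]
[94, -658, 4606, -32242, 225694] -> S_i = 94*-7^i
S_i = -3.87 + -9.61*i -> [-3.87, -13.48, -23.09, -32.7, -42.31]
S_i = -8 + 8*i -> [-8, 0, 8, 16, 24]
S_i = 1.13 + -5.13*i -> [1.13, -4.0, -9.13, -14.26, -19.39]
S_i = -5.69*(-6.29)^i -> [-5.69, 35.79, -225.12, 1416.0, -8906.66]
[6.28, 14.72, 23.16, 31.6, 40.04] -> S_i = 6.28 + 8.44*i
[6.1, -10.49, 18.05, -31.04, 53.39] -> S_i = 6.10*(-1.72)^i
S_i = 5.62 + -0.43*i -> [5.62, 5.19, 4.76, 4.33, 3.9]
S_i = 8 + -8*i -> [8, 0, -8, -16, -24]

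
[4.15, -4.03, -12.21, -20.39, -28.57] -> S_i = 4.15 + -8.18*i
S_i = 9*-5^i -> [9, -45, 225, -1125, 5625]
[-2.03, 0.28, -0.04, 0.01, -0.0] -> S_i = -2.03*(-0.14)^i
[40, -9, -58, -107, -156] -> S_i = 40 + -49*i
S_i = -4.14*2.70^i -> [-4.14, -11.18, -30.18, -81.49, -220.02]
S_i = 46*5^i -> [46, 230, 1150, 5750, 28750]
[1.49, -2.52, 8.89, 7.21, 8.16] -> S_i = Random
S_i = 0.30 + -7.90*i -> [0.3, -7.6, -15.5, -23.4, -31.3]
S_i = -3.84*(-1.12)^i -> [-3.84, 4.3, -4.82, 5.39, -6.04]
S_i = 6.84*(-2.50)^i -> [6.84, -17.1, 42.75, -106.88, 267.19]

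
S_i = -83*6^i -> [-83, -498, -2988, -17928, -107568]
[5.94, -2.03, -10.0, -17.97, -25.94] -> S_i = 5.94 + -7.97*i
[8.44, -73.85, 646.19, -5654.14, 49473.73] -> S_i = 8.44*(-8.75)^i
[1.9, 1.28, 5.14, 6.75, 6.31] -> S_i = Random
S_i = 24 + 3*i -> [24, 27, 30, 33, 36]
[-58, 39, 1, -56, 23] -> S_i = Random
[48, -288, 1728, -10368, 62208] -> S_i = 48*-6^i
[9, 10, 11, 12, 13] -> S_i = 9 + 1*i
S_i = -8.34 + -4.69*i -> [-8.34, -13.03, -17.72, -22.41, -27.1]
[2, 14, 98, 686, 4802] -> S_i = 2*7^i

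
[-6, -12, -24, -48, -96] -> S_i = -6*2^i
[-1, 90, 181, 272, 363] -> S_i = -1 + 91*i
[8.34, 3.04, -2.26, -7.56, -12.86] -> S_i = 8.34 + -5.30*i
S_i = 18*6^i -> [18, 108, 648, 3888, 23328]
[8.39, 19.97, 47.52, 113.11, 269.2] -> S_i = 8.39*2.38^i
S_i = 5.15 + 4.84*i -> [5.15, 9.99, 14.83, 19.67, 24.51]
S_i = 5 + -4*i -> [5, 1, -3, -7, -11]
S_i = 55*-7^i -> [55, -385, 2695, -18865, 132055]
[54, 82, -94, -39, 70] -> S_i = Random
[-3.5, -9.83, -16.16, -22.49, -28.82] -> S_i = -3.50 + -6.33*i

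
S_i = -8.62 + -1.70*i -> [-8.62, -10.32, -12.02, -13.72, -15.42]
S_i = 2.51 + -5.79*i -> [2.51, -3.28, -9.07, -14.86, -20.65]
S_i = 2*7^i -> [2, 14, 98, 686, 4802]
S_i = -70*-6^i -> [-70, 420, -2520, 15120, -90720]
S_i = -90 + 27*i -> [-90, -63, -36, -9, 18]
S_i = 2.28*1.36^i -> [2.28, 3.1, 4.22, 5.74, 7.8]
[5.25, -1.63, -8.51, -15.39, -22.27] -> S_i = 5.25 + -6.88*i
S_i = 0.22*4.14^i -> [0.22, 0.91, 3.77, 15.61, 64.63]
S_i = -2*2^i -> [-2, -4, -8, -16, -32]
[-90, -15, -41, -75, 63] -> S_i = Random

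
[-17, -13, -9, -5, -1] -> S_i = -17 + 4*i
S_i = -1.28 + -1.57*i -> [-1.28, -2.85, -4.42, -5.99, -7.56]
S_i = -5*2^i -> [-5, -10, -20, -40, -80]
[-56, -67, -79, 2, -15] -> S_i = Random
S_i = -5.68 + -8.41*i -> [-5.68, -14.09, -22.5, -30.91, -39.32]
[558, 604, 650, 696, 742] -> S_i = 558 + 46*i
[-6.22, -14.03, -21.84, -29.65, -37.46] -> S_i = -6.22 + -7.81*i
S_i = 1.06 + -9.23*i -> [1.06, -8.17, -17.4, -26.63, -35.86]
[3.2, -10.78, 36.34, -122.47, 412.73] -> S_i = 3.20*(-3.37)^i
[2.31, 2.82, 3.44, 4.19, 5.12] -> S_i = 2.31*1.22^i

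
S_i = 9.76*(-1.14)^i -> [9.76, -11.13, 12.68, -14.46, 16.48]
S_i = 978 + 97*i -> [978, 1075, 1172, 1269, 1366]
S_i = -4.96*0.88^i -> [-4.96, -4.36, -3.84, -3.38, -2.97]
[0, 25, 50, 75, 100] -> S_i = 0 + 25*i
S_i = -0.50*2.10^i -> [-0.5, -1.05, -2.2, -4.63, -9.72]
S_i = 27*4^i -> [27, 108, 432, 1728, 6912]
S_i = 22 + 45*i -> [22, 67, 112, 157, 202]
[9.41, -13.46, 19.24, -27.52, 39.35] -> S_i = 9.41*(-1.43)^i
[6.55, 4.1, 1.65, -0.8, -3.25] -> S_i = 6.55 + -2.45*i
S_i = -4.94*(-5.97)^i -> [-4.94, 29.49, -176.07, 1051.11, -6275.15]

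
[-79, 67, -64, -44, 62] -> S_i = Random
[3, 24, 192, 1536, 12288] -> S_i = 3*8^i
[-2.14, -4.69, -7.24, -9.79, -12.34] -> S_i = -2.14 + -2.55*i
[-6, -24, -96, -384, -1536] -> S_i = -6*4^i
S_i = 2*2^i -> [2, 4, 8, 16, 32]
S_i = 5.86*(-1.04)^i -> [5.86, -6.09, 6.34, -6.59, 6.86]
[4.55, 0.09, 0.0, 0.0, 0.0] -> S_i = 4.55*0.02^i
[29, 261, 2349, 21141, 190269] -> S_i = 29*9^i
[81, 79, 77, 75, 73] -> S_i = 81 + -2*i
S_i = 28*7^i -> [28, 196, 1372, 9604, 67228]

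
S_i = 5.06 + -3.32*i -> [5.06, 1.74, -1.58, -4.9, -8.22]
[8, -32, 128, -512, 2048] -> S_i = 8*-4^i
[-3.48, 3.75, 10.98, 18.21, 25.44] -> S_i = -3.48 + 7.23*i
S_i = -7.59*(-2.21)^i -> [-7.59, 16.77, -37.07, 81.93, -181.06]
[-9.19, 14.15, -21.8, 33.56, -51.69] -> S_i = -9.19*(-1.54)^i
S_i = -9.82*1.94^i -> [-9.82, -19.05, -36.96, -71.7, -139.1]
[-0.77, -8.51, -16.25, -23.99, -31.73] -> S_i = -0.77 + -7.74*i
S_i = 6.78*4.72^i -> [6.78, 32.0, 151.05, 712.94, 3365.1]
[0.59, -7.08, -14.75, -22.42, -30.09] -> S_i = 0.59 + -7.67*i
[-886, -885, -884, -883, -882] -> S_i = -886 + 1*i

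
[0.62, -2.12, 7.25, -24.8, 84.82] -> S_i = 0.62*(-3.42)^i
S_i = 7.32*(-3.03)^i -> [7.32, -22.18, 67.2, -203.63, 616.99]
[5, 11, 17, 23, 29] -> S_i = 5 + 6*i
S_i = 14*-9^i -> [14, -126, 1134, -10206, 91854]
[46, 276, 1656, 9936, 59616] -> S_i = 46*6^i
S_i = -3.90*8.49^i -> [-3.9, -33.11, -281.11, -2386.64, -20262.61]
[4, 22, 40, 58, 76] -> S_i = 4 + 18*i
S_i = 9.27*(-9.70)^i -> [9.27, -89.92, 872.21, -8460.48, 82066.64]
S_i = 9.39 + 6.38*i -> [9.39, 15.77, 22.15, 28.53, 34.91]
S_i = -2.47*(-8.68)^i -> [-2.47, 21.44, -186.1, 1615.31, -14020.9]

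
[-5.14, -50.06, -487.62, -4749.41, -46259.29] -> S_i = -5.14*9.74^i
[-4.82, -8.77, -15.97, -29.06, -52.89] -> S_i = -4.82*1.82^i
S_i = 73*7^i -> [73, 511, 3577, 25039, 175273]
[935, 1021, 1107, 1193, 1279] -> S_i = 935 + 86*i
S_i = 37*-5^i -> [37, -185, 925, -4625, 23125]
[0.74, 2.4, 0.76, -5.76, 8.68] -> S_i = Random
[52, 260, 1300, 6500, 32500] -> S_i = 52*5^i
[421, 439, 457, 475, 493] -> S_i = 421 + 18*i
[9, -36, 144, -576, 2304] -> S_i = 9*-4^i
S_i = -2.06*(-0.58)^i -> [-2.06, 1.19, -0.69, 0.4, -0.23]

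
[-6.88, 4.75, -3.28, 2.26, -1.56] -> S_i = -6.88*(-0.69)^i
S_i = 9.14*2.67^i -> [9.14, 24.4, 65.16, 173.97, 464.51]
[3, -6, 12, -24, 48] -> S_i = 3*-2^i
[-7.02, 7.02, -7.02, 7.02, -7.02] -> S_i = -7.02*(-1.00)^i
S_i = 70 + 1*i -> [70, 71, 72, 73, 74]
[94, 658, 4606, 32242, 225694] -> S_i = 94*7^i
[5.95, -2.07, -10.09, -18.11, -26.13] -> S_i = 5.95 + -8.02*i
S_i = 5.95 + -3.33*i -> [5.95, 2.62, -0.71, -4.04, -7.37]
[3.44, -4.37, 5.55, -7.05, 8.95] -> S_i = 3.44*(-1.27)^i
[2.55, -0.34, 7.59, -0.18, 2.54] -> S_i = Random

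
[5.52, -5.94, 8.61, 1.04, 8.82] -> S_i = Random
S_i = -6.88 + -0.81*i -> [-6.88, -7.69, -8.5, -9.31, -10.12]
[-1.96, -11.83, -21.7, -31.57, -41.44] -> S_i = -1.96 + -9.87*i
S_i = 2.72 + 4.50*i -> [2.72, 7.22, 11.72, 16.22, 20.72]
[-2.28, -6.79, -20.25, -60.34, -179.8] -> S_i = -2.28*2.98^i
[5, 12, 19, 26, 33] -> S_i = 5 + 7*i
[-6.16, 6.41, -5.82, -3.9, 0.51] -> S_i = Random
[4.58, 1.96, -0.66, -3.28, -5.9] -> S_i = 4.58 + -2.62*i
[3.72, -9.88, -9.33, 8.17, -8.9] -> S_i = Random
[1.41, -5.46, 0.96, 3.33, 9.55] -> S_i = Random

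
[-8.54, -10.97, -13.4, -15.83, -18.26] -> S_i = -8.54 + -2.43*i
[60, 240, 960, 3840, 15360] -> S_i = 60*4^i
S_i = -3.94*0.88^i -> [-3.94, -3.47, -3.05, -2.68, -2.36]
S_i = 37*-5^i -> [37, -185, 925, -4625, 23125]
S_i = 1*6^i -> [1, 6, 36, 216, 1296]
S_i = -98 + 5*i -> [-98, -93, -88, -83, -78]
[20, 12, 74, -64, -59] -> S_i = Random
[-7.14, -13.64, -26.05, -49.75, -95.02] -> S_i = -7.14*1.91^i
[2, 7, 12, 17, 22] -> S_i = 2 + 5*i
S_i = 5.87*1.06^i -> [5.87, 6.22, 6.6, 6.99, 7.41]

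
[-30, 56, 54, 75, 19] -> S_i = Random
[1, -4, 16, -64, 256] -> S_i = 1*-4^i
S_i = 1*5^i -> [1, 5, 25, 125, 625]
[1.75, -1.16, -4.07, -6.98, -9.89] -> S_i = 1.75 + -2.91*i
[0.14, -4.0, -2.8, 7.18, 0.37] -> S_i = Random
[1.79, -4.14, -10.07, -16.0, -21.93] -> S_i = 1.79 + -5.93*i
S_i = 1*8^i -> [1, 8, 64, 512, 4096]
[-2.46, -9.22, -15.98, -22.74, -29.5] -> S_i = -2.46 + -6.76*i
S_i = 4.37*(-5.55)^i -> [4.37, -24.25, 134.61, -747.07, 4146.23]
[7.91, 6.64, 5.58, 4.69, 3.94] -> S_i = 7.91*0.84^i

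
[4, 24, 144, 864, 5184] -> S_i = 4*6^i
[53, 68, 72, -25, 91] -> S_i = Random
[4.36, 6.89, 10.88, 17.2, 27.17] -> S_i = 4.36*1.58^i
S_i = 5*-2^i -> [5, -10, 20, -40, 80]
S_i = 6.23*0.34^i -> [6.23, 2.12, 0.72, 0.24, 0.08]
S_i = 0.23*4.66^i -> [0.23, 1.07, 4.99, 23.27, 108.46]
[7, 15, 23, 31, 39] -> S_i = 7 + 8*i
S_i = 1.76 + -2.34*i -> [1.76, -0.58, -2.92, -5.26, -7.6]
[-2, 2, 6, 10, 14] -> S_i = -2 + 4*i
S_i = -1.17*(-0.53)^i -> [-1.17, 0.62, -0.33, 0.17, -0.09]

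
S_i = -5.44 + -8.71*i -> [-5.44, -14.15, -22.86, -31.57, -40.28]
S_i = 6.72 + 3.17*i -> [6.72, 9.89, 13.06, 16.23, 19.4]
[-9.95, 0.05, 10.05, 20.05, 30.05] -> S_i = -9.95 + 10.00*i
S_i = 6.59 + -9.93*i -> [6.59, -3.34, -13.27, -23.2, -33.13]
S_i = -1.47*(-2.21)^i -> [-1.47, 3.25, -7.18, 15.87, -35.07]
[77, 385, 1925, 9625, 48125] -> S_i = 77*5^i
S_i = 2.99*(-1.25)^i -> [2.99, -3.74, 4.67, -5.84, 7.3]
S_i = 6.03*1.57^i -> [6.03, 9.47, 14.86, 23.34, 36.64]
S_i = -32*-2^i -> [-32, 64, -128, 256, -512]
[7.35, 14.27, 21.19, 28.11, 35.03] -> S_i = 7.35 + 6.92*i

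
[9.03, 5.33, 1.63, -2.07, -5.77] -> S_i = 9.03 + -3.70*i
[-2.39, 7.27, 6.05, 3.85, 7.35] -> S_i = Random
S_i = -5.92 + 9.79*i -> [-5.92, 3.87, 13.66, 23.45, 33.24]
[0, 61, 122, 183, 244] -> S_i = 0 + 61*i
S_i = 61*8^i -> [61, 488, 3904, 31232, 249856]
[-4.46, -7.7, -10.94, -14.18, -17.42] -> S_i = -4.46 + -3.24*i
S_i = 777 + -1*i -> [777, 776, 775, 774, 773]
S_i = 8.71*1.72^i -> [8.71, 14.98, 25.77, 44.32, 76.23]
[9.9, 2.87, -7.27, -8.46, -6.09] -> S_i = Random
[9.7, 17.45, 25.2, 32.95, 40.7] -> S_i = 9.70 + 7.75*i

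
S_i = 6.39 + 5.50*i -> [6.39, 11.89, 17.39, 22.89, 28.39]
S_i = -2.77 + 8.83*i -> [-2.77, 6.06, 14.89, 23.72, 32.55]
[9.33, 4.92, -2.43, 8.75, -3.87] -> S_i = Random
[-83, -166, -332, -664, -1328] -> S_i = -83*2^i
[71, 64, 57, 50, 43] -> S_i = 71 + -7*i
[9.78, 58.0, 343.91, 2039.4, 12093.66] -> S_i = 9.78*5.93^i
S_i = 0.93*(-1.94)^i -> [0.93, -1.8, 3.5, -6.79, 13.17]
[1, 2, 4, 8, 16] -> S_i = 1*2^i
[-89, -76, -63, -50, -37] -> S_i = -89 + 13*i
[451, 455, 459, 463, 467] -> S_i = 451 + 4*i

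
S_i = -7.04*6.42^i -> [-7.04, -45.2, -290.16, -1862.85, -11959.49]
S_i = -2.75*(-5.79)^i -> [-2.75, 15.92, -92.19, 533.79, -3090.63]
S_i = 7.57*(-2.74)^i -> [7.57, -20.74, 56.83, -155.72, 426.68]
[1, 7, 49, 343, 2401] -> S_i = 1*7^i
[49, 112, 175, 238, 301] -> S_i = 49 + 63*i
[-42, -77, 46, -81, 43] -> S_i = Random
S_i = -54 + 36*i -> [-54, -18, 18, 54, 90]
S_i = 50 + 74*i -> [50, 124, 198, 272, 346]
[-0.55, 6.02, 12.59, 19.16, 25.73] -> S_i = -0.55 + 6.57*i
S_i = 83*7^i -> [83, 581, 4067, 28469, 199283]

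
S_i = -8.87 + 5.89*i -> [-8.87, -2.98, 2.91, 8.8, 14.69]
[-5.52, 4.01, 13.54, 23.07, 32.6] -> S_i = -5.52 + 9.53*i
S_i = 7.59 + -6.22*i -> [7.59, 1.37, -4.85, -11.07, -17.29]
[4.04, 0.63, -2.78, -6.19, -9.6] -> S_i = 4.04 + -3.41*i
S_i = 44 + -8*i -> [44, 36, 28, 20, 12]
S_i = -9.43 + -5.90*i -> [-9.43, -15.33, -21.23, -27.13, -33.03]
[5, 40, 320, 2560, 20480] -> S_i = 5*8^i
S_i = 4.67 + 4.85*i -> [4.67, 9.52, 14.37, 19.22, 24.07]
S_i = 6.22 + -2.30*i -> [6.22, 3.92, 1.62, -0.68, -2.98]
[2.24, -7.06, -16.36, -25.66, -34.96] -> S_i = 2.24 + -9.30*i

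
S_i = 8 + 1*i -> [8, 9, 10, 11, 12]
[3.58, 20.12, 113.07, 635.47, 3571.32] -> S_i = 3.58*5.62^i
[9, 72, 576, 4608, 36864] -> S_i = 9*8^i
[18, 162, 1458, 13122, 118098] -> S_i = 18*9^i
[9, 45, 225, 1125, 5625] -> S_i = 9*5^i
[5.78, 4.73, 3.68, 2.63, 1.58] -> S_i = 5.78 + -1.05*i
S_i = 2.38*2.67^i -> [2.38, 6.35, 16.97, 45.3, 120.95]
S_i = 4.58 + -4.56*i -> [4.58, 0.02, -4.54, -9.1, -13.66]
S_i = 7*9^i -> [7, 63, 567, 5103, 45927]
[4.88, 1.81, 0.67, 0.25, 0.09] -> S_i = 4.88*0.37^i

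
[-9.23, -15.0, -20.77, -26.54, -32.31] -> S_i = -9.23 + -5.77*i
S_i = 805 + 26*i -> [805, 831, 857, 883, 909]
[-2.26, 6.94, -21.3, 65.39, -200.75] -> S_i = -2.26*(-3.07)^i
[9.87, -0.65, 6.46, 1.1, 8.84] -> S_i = Random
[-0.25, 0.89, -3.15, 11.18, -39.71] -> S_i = -0.25*(-3.55)^i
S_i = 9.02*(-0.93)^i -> [9.02, -8.39, 7.8, -7.26, 6.75]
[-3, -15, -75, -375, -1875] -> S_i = -3*5^i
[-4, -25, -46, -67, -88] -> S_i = -4 + -21*i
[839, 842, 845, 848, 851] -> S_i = 839 + 3*i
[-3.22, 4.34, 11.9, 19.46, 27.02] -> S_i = -3.22 + 7.56*i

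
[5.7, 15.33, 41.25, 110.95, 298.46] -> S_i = 5.70*2.69^i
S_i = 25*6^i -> [25, 150, 900, 5400, 32400]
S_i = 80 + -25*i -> [80, 55, 30, 5, -20]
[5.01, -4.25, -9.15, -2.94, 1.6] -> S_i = Random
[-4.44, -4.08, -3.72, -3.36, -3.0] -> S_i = -4.44 + 0.36*i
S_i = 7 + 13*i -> [7, 20, 33, 46, 59]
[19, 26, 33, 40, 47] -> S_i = 19 + 7*i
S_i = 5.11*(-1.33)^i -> [5.11, -6.8, 9.04, -12.02, 15.99]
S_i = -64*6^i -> [-64, -384, -2304, -13824, -82944]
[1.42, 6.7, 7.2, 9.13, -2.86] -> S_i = Random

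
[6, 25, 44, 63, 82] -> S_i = 6 + 19*i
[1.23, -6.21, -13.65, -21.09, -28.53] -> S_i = 1.23 + -7.44*i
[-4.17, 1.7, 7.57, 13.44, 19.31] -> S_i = -4.17 + 5.87*i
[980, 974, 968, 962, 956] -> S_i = 980 + -6*i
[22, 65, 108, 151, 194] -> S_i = 22 + 43*i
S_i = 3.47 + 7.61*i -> [3.47, 11.08, 18.69, 26.3, 33.91]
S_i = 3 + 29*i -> [3, 32, 61, 90, 119]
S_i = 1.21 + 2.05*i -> [1.21, 3.26, 5.31, 7.36, 9.41]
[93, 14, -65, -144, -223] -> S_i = 93 + -79*i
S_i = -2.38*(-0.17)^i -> [-2.38, 0.4, -0.07, 0.01, -0.0]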